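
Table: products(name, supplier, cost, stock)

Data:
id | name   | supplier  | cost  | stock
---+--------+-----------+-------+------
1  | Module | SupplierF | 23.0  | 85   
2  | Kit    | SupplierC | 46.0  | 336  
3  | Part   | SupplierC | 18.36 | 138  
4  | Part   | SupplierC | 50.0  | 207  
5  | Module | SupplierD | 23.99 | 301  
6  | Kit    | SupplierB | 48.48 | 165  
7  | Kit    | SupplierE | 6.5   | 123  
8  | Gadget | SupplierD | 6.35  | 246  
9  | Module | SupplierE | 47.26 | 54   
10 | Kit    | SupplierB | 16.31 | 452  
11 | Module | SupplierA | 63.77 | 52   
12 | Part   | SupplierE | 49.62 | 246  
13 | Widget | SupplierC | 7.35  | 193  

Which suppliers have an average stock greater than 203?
SELECT supplier, AVG(stock)
FROM products
GROUP BY supplier
HAVING AVG(stock) > 203

Result:
  SupplierB: avg=308.50
  SupplierC: avg=218.50
  SupplierD: avg=273.50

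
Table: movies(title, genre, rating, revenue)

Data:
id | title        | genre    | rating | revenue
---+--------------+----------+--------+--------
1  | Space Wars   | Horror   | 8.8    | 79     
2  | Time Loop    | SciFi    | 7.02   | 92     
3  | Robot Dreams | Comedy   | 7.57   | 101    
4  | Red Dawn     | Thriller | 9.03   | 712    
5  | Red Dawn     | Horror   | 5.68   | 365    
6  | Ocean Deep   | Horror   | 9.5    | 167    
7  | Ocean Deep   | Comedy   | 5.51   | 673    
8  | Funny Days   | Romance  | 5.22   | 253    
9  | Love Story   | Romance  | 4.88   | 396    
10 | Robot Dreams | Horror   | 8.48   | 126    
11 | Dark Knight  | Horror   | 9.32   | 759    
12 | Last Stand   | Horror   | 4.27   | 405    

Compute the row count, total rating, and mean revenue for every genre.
SELECT genre,
       COUNT(*) as cnt,
       SUM(rating) as total_rating,
       AVG(revenue) as avg_revenue
FROM movies
GROUP BY genre

Result:
  Comedy: 2 records, 13.08 total rating, 387.00 avg revenue
  Horror: 6 records, 46.05 total rating, 316.83 avg revenue
  Romance: 2 records, 10.10 total rating, 324.50 avg revenue
  SciFi: 1 records, 7.02 total rating, 92.00 avg revenue
  Thriller: 1 records, 9.03 total rating, 712.00 avg revenue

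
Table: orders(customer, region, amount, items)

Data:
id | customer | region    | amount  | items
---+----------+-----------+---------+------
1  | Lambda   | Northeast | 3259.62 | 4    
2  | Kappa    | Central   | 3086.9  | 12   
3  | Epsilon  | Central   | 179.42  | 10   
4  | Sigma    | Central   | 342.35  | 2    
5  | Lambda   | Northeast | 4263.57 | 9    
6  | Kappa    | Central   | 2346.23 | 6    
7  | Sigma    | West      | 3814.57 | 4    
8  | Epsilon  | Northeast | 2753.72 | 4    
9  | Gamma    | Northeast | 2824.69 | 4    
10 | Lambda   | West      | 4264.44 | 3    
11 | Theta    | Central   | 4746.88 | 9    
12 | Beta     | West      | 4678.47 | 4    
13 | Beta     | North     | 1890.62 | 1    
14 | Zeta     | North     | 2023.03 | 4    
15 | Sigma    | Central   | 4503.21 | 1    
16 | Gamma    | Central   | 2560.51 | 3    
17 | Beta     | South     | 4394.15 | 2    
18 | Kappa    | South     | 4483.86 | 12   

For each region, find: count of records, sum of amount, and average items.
SELECT region,
       COUNT(*) as cnt,
       SUM(amount) as total_amount,
       AVG(items) as avg_items
FROM orders
GROUP BY region

Result:
  Central: 7 records, 17765.50 total amount, 6.14 avg items
  North: 2 records, 3913.65 total amount, 2.50 avg items
  Northeast: 4 records, 13101.60 total amount, 5.25 avg items
  South: 2 records, 8878.01 total amount, 7.00 avg items
  West: 3 records, 12757.48 total amount, 3.67 avg items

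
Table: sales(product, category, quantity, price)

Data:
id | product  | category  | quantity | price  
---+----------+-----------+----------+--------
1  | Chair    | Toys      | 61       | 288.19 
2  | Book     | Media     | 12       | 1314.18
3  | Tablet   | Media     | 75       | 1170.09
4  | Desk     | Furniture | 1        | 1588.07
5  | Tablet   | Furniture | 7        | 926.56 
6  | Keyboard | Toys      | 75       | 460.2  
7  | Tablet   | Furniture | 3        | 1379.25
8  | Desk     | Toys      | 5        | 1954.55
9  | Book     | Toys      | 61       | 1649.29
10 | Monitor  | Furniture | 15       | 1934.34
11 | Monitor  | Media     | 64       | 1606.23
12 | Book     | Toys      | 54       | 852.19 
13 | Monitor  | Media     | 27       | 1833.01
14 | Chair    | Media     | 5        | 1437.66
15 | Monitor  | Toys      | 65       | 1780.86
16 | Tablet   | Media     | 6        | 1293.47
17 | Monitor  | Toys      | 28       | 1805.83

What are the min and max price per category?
SELECT category, MIN(price), MAX(price)
FROM sales
GROUP BY category

Result:
  Furniture: min=926.56, max=1934.34
  Media: min=1170.09, max=1833.01
  Toys: min=288.19, max=1954.55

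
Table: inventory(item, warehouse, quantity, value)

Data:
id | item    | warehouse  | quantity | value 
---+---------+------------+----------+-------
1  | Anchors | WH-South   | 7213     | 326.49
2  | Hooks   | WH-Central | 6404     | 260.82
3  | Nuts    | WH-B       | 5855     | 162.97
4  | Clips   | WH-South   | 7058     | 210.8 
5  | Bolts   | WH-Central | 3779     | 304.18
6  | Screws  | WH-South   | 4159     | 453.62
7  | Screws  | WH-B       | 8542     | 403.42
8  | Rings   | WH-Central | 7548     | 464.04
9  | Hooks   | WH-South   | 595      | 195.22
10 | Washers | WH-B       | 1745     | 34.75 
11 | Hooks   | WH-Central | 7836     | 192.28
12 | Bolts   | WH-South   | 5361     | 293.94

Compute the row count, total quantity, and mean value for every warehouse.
SELECT warehouse,
       COUNT(*) as cnt,
       SUM(quantity) as total_quantity,
       AVG(value) as avg_value
FROM inventory
GROUP BY warehouse

Result:
  WH-B: 3 records, 16142 total quantity, 200.38 avg value
  WH-Central: 4 records, 25567 total quantity, 305.33 avg value
  WH-South: 5 records, 24386 total quantity, 296.01 avg value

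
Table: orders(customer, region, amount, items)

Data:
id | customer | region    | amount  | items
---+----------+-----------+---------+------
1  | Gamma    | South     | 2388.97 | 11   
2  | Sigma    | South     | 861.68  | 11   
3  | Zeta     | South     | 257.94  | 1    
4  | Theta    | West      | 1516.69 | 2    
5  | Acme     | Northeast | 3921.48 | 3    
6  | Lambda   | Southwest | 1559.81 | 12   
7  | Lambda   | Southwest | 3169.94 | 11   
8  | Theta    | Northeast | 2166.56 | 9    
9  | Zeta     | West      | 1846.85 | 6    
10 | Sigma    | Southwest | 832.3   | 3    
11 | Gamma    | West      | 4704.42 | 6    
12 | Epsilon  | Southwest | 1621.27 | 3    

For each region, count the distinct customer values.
SELECT region, COUNT(DISTINCT customer)
FROM orders
GROUP BY region

Result:
  Northeast: 2 distinct
  South: 3 distinct
  Southwest: 3 distinct
  West: 3 distinct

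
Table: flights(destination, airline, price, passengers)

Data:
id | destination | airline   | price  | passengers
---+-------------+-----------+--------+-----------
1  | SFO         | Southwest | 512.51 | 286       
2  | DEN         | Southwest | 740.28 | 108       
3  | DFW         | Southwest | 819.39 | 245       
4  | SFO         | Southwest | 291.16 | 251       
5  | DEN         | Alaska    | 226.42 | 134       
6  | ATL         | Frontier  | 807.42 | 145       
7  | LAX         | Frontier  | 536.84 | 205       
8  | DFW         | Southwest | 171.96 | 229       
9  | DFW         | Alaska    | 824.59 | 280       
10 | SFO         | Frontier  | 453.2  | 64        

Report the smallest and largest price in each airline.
SELECT airline, MIN(price), MAX(price)
FROM flights
GROUP BY airline

Result:
  Alaska: min=226.42, max=824.59
  Frontier: min=453.20, max=807.42
  Southwest: min=171.96, max=819.39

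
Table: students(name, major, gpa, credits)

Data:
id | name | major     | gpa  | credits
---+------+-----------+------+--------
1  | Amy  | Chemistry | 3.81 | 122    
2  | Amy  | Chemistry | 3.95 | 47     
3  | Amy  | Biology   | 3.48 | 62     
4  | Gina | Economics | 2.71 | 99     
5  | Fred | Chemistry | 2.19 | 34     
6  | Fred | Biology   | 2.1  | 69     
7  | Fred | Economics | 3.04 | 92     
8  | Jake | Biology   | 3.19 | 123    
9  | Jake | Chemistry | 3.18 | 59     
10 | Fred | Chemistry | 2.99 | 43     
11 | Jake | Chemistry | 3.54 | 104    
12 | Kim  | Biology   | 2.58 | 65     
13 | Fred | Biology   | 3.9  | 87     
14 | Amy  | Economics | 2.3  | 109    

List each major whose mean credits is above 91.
SELECT major, AVG(credits)
FROM students
GROUP BY major
HAVING AVG(credits) > 91

Result:
  Economics: avg=100.00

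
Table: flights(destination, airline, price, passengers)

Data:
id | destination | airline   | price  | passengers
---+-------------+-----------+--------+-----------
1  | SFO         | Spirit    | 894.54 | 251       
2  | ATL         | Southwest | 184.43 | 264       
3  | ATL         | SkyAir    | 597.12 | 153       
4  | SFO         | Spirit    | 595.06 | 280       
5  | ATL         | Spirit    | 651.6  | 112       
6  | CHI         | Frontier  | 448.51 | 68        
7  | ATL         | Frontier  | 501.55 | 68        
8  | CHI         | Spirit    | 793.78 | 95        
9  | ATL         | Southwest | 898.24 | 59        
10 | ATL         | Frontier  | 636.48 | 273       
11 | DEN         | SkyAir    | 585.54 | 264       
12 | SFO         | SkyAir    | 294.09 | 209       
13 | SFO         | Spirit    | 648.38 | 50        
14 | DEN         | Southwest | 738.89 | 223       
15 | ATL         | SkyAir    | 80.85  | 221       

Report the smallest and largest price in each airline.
SELECT airline, MIN(price), MAX(price)
FROM flights
GROUP BY airline

Result:
  Frontier: min=448.51, max=636.48
  SkyAir: min=80.85, max=597.12
  Southwest: min=184.43, max=898.24
  Spirit: min=595.06, max=894.54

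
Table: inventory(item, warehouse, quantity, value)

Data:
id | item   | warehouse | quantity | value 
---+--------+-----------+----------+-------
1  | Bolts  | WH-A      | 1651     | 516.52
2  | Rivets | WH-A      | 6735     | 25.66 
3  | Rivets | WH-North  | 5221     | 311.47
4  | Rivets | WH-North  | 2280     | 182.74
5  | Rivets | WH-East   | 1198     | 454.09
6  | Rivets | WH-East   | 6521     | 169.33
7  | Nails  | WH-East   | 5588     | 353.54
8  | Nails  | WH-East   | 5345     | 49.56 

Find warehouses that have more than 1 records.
SELECT warehouse, COUNT(*) as cnt
FROM inventory
GROUP BY warehouse
HAVING COUNT(*) > 1

Result:
  WH-A: 2
  WH-East: 4
  WH-North: 2

Note: HAVING filters groups after aggregation, WHERE filters rows before.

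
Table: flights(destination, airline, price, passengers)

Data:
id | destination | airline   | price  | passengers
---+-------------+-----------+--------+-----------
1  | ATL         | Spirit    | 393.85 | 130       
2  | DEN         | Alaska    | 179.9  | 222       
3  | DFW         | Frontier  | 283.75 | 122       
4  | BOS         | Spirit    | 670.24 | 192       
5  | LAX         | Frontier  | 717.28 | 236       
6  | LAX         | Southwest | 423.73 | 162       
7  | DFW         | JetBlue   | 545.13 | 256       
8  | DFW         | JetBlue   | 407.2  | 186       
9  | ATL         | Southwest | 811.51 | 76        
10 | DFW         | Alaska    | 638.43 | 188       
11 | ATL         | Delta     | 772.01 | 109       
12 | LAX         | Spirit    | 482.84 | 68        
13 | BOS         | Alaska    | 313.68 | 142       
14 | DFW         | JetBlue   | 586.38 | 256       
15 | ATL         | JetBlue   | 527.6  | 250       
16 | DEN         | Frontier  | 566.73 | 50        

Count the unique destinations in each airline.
SELECT airline, COUNT(DISTINCT destination)
FROM flights
GROUP BY airline

Result:
  Alaska: 3 distinct
  Delta: 1 distinct
  Frontier: 3 distinct
  JetBlue: 2 distinct
  Southwest: 2 distinct
  Spirit: 3 distinct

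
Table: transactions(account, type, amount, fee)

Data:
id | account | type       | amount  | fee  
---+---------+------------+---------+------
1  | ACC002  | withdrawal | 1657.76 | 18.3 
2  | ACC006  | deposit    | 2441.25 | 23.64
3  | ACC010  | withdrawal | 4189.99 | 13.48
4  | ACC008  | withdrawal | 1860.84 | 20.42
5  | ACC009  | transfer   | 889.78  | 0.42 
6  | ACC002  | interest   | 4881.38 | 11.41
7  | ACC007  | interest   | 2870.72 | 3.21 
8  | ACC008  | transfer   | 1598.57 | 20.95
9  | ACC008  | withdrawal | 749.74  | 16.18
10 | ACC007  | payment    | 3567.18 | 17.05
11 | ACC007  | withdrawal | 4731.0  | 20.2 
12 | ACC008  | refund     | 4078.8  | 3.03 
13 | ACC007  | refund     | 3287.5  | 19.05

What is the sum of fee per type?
SELECT type, SUM(fee) as result
FROM transactions
GROUP BY type

Result:
  deposit: 23.64
  interest: 14.62
  payment: 17.05
  refund: 22.08
  transfer: 21.37
  withdrawal: 88.58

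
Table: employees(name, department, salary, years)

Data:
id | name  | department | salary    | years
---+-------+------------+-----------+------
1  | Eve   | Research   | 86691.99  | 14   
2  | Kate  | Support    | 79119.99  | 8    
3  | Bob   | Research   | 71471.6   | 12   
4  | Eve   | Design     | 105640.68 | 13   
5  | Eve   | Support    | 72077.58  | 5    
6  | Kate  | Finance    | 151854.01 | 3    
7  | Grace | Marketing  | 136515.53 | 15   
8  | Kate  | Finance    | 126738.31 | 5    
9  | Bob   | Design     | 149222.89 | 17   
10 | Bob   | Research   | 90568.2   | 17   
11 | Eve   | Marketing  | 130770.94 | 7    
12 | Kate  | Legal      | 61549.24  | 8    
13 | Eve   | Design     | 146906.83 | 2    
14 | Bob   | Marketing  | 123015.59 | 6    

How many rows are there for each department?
SELECT department, COUNT(*) as count
FROM employees
GROUP BY department

Result:
  Design: 3
  Finance: 2
  Legal: 1
  Marketing: 3
  Research: 3
  Support: 2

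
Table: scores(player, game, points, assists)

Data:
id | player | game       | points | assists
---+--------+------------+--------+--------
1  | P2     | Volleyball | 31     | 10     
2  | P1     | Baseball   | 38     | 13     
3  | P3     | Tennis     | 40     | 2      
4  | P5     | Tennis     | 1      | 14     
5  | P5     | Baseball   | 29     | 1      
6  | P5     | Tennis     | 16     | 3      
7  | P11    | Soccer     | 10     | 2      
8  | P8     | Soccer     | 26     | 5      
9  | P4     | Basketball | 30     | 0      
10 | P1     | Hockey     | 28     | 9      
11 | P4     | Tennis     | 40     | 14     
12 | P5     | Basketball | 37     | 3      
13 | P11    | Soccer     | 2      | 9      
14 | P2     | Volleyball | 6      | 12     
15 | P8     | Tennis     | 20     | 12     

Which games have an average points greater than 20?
SELECT game, AVG(points)
FROM scores
GROUP BY game
HAVING AVG(points) > 20

Result:
  Baseball: avg=33.50
  Basketball: avg=33.50
  Hockey: avg=28.00
  Tennis: avg=23.40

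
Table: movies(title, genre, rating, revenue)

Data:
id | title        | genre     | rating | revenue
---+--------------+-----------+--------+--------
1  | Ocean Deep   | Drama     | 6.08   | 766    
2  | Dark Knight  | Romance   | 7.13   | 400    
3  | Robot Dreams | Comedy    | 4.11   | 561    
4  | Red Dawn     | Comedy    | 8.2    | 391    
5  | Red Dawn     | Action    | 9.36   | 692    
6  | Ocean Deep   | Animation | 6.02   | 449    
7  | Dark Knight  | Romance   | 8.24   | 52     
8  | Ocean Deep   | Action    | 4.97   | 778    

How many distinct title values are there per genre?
SELECT genre, COUNT(DISTINCT title)
FROM movies
GROUP BY genre

Result:
  Action: 2 distinct
  Animation: 1 distinct
  Comedy: 2 distinct
  Drama: 1 distinct
  Romance: 1 distinct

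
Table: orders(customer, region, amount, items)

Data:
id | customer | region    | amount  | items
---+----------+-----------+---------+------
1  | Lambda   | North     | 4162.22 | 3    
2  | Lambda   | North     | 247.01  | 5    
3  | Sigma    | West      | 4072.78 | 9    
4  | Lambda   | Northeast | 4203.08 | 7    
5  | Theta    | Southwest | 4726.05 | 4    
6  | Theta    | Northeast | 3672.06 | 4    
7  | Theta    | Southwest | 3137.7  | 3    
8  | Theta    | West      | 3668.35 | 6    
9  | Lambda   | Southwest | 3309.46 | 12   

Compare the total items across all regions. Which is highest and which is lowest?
SELECT region, SUM(items)
FROM orders
GROUP BY region
ORDER BY SUM(items)

All groups:
  North: 8
  Northeast: 11
  West: 15
  Southwest: 19

Highest: Southwest (19)
Lowest: North (8)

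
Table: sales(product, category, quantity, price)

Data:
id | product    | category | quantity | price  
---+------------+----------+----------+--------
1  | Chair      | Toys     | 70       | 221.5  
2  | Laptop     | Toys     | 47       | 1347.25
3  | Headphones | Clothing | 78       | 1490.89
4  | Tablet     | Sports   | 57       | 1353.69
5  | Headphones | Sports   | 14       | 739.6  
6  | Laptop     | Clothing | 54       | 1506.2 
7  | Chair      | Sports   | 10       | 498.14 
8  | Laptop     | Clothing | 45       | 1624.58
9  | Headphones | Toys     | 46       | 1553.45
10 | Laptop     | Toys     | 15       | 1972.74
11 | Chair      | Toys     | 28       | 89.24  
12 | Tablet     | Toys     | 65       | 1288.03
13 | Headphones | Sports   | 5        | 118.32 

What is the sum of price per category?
SELECT category, SUM(price) as result
FROM sales
GROUP BY category

Result:
  Clothing: 4621.67
  Sports: 2709.75
  Toys: 6472.21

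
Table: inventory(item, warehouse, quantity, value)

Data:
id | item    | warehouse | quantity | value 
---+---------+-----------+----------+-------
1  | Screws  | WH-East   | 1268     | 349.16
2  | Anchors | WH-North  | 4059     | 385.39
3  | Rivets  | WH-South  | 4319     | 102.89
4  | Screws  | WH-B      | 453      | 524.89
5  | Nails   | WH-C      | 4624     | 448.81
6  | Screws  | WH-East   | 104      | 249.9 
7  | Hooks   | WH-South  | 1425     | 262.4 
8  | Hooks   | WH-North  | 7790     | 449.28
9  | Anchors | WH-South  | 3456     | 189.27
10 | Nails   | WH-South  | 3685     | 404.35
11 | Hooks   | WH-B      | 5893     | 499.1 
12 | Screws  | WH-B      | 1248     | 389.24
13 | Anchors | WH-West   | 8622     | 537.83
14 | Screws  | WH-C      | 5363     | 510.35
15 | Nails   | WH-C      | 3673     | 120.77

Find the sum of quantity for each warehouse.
SELECT warehouse, SUM(quantity) as result
FROM inventory
GROUP BY warehouse

Result:
  WH-B: 7594
  WH-C: 13660
  WH-East: 1372
  WH-North: 11849
  WH-South: 12885
  WH-West: 8622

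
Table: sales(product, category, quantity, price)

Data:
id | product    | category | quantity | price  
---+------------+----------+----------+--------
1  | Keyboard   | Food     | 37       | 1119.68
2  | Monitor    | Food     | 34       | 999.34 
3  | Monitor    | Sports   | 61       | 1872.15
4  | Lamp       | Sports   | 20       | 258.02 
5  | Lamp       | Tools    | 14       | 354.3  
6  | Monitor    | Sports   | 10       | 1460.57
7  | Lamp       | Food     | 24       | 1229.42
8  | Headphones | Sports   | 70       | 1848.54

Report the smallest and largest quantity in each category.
SELECT category, MIN(quantity), MAX(quantity)
FROM sales
GROUP BY category

Result:
  Food: min=24, max=37
  Sports: min=10, max=70
  Tools: min=14, max=14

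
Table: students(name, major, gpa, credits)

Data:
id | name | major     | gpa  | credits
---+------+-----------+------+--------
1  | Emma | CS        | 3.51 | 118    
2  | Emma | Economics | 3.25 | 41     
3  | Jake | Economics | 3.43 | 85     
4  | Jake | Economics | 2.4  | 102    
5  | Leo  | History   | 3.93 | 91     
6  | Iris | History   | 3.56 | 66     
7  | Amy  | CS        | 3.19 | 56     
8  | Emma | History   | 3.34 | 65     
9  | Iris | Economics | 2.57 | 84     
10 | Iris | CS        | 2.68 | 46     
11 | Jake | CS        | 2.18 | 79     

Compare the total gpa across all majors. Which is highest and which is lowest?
SELECT major, SUM(gpa)
FROM students
GROUP BY major
ORDER BY SUM(gpa)

All groups:
  History: 10.83
  CS: 11.56
  Economics: 11.65

Highest: Economics (11.65)
Lowest: History (10.83)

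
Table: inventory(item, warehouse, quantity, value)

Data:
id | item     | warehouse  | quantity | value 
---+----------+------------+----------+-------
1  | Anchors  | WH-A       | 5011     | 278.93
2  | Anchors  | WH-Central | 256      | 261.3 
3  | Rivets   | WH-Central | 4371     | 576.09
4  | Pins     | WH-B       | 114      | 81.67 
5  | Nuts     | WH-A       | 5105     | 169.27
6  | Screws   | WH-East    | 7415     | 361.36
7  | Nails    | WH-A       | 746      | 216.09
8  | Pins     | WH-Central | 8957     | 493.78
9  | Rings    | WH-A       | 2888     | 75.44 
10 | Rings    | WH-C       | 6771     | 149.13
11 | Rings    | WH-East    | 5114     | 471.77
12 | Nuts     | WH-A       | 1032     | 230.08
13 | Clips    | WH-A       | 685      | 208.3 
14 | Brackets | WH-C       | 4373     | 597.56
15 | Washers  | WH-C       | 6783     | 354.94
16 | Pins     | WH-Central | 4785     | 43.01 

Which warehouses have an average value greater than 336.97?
SELECT warehouse, AVG(value)
FROM inventory
GROUP BY warehouse
HAVING AVG(value) > 336.97

Result:
  WH-C: avg=367.21
  WH-Central: avg=343.55
  WH-East: avg=416.57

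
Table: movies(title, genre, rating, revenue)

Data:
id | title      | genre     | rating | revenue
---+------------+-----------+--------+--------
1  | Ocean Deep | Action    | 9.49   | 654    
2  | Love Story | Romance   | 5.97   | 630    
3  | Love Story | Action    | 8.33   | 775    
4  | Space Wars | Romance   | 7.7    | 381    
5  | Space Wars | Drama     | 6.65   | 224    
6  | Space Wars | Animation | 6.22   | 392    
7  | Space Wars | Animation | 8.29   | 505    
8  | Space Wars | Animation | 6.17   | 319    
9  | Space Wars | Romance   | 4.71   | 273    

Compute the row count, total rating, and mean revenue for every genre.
SELECT genre,
       COUNT(*) as cnt,
       SUM(rating) as total_rating,
       AVG(revenue) as avg_revenue
FROM movies
GROUP BY genre

Result:
  Action: 2 records, 17.82 total rating, 714.50 avg revenue
  Animation: 3 records, 20.68 total rating, 405.33 avg revenue
  Drama: 1 records, 6.65 total rating, 224.00 avg revenue
  Romance: 3 records, 18.38 total rating, 428.00 avg revenue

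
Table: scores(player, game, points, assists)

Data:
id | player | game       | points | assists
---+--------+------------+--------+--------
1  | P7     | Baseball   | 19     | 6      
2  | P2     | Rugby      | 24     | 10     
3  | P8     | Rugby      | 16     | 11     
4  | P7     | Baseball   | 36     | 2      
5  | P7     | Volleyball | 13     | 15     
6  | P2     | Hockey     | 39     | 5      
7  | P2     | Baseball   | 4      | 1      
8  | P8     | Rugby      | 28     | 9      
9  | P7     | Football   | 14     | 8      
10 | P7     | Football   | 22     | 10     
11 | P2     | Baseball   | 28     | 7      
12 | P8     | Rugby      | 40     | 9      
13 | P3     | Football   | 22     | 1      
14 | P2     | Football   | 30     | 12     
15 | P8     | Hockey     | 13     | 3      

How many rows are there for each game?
SELECT game, COUNT(*) as count
FROM scores
GROUP BY game

Result:
  Baseball: 4
  Football: 4
  Hockey: 2
  Rugby: 4
  Volleyball: 1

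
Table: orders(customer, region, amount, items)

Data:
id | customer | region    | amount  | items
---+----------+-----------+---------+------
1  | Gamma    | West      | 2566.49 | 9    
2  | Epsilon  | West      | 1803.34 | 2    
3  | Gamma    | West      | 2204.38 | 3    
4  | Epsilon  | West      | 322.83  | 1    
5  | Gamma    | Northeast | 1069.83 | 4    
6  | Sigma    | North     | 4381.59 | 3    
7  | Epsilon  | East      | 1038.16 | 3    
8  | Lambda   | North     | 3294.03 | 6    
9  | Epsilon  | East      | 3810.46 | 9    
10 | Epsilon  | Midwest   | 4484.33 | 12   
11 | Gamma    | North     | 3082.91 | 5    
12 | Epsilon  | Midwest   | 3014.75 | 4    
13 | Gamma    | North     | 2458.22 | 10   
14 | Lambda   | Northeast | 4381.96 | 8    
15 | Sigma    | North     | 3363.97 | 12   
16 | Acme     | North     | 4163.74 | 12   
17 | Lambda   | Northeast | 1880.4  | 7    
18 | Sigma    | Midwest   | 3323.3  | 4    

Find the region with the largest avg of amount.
SELECT region, AVG(amount) as val
FROM orders
GROUP BY region
ORDER BY val DESC
LIMIT 1

Result: Midwest with avg(amount) = 3607.46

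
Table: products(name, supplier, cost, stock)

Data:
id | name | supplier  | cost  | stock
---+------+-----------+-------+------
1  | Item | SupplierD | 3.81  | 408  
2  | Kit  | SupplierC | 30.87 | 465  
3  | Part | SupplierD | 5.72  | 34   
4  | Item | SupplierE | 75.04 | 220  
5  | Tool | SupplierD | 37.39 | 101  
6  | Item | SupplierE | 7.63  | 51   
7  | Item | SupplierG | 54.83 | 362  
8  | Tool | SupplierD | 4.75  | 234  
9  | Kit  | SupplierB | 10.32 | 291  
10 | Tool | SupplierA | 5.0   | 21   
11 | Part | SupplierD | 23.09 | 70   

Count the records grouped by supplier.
SELECT supplier, COUNT(*) as count
FROM products
GROUP BY supplier

Result:
  SupplierA: 1
  SupplierB: 1
  SupplierC: 1
  SupplierD: 5
  SupplierE: 2
  SupplierG: 1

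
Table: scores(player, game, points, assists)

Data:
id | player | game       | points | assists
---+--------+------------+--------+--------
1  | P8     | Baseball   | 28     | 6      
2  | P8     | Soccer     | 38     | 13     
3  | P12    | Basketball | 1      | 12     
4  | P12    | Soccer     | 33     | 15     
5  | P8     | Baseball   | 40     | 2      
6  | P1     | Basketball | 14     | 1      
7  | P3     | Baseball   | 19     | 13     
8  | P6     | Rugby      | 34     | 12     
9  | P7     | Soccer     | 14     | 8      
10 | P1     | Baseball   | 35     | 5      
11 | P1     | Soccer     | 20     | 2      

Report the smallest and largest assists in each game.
SELECT game, MIN(assists), MAX(assists)
FROM scores
GROUP BY game

Result:
  Baseball: min=2, max=13
  Basketball: min=1, max=12
  Rugby: min=12, max=12
  Soccer: min=2, max=15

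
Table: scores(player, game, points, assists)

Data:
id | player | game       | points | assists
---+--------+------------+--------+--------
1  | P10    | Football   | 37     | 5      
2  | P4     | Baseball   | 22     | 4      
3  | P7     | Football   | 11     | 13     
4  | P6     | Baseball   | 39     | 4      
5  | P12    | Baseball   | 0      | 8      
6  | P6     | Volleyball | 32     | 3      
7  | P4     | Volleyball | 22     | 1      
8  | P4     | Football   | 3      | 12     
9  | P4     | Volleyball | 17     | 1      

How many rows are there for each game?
SELECT game, COUNT(*) as count
FROM scores
GROUP BY game

Result:
  Baseball: 3
  Football: 3
  Volleyball: 3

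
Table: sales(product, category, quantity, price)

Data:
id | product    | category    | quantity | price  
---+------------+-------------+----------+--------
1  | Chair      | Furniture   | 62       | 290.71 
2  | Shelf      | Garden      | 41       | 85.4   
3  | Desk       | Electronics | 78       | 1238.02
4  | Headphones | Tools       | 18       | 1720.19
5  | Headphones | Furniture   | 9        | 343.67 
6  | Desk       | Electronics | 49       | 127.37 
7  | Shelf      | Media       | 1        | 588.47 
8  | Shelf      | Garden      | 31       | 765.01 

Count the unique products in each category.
SELECT category, COUNT(DISTINCT product)
FROM sales
GROUP BY category

Result:
  Electronics: 1 distinct
  Furniture: 2 distinct
  Garden: 1 distinct
  Media: 1 distinct
  Tools: 1 distinct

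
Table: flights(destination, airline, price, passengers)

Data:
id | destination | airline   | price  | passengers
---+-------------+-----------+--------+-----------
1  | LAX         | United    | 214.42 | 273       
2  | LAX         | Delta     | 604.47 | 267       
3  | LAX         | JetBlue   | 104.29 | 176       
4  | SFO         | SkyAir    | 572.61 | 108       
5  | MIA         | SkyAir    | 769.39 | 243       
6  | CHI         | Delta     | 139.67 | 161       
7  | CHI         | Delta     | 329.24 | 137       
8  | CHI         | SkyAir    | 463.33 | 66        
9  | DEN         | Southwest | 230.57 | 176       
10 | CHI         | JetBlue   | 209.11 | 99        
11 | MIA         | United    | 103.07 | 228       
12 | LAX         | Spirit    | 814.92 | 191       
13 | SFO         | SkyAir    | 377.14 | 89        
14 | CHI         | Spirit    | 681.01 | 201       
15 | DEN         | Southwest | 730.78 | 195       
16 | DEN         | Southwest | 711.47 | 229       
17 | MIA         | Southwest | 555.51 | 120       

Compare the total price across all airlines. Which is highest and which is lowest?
SELECT airline, SUM(price)
FROM flights
GROUP BY airline
ORDER BY SUM(price)

All groups:
  JetBlue: 313.40
  United: 317.49
  Delta: 1073.38
  Spirit: 1495.93
  SkyAir: 2182.47
  Southwest: 2228.33

Highest: Southwest (2228.33)
Lowest: JetBlue (313.40)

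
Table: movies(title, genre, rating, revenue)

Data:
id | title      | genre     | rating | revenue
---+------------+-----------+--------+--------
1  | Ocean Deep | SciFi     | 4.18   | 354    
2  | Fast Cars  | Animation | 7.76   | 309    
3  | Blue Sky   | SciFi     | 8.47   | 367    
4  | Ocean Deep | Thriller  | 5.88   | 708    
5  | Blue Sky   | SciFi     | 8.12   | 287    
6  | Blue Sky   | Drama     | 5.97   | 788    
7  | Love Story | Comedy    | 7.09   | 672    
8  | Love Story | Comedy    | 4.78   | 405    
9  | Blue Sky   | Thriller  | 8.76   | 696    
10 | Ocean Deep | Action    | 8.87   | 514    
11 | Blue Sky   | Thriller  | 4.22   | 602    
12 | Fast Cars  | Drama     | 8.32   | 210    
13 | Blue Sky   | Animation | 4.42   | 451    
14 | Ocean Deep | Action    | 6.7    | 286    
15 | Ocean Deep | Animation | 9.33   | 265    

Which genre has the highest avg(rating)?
SELECT genre, AVG(rating) as val
FROM movies
GROUP BY genre
ORDER BY val DESC
LIMIT 1

Result: Action with avg(rating) = 7.79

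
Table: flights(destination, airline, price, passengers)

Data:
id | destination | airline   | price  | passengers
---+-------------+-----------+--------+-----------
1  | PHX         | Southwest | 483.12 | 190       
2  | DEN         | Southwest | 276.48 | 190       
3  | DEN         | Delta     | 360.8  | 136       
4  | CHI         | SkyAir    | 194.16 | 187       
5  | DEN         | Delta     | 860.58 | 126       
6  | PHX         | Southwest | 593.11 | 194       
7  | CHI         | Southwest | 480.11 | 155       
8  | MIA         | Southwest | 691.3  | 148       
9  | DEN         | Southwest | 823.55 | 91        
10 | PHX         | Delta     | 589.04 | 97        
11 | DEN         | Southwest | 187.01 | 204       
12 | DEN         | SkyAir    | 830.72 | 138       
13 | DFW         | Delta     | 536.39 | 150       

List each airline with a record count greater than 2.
SELECT airline, COUNT(*) as cnt
FROM flights
GROUP BY airline
HAVING COUNT(*) > 2

Result:
  Delta: 4
  Southwest: 7

Note: HAVING filters groups after aggregation, WHERE filters rows before.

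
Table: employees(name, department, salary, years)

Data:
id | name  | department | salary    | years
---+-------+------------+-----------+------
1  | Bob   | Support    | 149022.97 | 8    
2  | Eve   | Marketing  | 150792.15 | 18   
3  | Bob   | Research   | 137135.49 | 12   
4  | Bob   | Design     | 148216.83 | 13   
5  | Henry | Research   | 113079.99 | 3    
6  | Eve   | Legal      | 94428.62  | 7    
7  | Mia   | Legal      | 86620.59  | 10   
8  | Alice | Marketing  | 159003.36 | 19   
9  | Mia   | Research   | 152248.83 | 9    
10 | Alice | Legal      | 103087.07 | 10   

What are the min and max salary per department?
SELECT department, MIN(salary), MAX(salary)
FROM employees
GROUP BY department

Result:
  Design: min=148216.83, max=148216.83
  Legal: min=86620.59, max=103087.07
  Marketing: min=150792.15, max=159003.36
  Research: min=113079.99, max=152248.83
  Support: min=149022.97, max=149022.97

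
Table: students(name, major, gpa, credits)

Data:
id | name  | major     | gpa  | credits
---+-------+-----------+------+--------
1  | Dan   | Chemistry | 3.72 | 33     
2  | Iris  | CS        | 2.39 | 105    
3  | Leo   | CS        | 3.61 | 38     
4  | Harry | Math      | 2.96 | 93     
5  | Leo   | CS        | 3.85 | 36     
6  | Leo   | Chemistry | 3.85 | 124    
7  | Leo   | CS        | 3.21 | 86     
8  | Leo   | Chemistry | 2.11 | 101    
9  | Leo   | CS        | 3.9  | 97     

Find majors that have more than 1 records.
SELECT major, COUNT(*) as cnt
FROM students
GROUP BY major
HAVING COUNT(*) > 1

Result:
  CS: 5
  Chemistry: 3

Note: HAVING filters groups after aggregation, WHERE filters rows before.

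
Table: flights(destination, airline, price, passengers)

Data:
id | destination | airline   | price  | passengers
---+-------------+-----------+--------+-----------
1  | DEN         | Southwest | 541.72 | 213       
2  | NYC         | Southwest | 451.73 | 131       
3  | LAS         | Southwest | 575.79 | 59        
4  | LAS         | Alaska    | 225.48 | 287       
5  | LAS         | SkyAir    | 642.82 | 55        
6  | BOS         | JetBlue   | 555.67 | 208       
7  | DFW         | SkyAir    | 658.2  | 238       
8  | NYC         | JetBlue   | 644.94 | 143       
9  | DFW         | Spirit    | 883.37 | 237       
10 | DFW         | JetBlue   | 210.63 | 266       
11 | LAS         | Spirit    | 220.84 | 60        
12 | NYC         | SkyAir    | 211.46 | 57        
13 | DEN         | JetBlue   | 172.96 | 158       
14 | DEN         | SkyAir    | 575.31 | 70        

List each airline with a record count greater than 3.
SELECT airline, COUNT(*) as cnt
FROM flights
GROUP BY airline
HAVING COUNT(*) > 3

Result:
  JetBlue: 4
  SkyAir: 4

Note: HAVING filters groups after aggregation, WHERE filters rows before.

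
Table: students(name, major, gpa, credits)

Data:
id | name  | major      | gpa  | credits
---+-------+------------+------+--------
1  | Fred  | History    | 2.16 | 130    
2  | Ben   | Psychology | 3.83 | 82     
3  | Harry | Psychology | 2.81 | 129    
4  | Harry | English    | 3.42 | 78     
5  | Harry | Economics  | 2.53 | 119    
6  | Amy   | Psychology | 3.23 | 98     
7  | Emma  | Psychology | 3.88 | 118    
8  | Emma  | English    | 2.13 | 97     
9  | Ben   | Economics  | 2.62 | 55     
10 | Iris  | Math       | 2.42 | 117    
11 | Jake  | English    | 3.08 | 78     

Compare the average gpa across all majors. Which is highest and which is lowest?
SELECT major, AVG(gpa)
FROM students
GROUP BY major
ORDER BY AVG(gpa)

All groups:
  History: 2.16
  Math: 2.42
  Economics: 2.58
  English: 2.88
  Psychology: 3.44

Highest: Psychology (3.44)
Lowest: History (2.16)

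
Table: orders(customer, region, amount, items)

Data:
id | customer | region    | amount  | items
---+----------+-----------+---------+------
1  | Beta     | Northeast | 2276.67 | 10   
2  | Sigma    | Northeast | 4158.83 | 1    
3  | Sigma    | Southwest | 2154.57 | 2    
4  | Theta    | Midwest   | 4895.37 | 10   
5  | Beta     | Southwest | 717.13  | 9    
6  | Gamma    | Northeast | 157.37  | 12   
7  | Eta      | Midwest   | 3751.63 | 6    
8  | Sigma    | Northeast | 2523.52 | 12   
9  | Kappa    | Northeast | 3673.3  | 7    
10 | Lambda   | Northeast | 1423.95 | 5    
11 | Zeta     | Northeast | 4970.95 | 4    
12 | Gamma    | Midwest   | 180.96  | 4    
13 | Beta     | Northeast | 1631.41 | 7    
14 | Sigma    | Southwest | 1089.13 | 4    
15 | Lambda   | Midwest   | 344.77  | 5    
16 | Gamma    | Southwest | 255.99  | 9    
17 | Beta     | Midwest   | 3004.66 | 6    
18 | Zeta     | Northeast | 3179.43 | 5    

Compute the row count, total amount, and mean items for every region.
SELECT region,
       COUNT(*) as cnt,
       SUM(amount) as total_amount,
       AVG(items) as avg_items
FROM orders
GROUP BY region

Result:
  Midwest: 5 records, 12177.39 total amount, 6.20 avg items
  Northeast: 9 records, 23995.43 total amount, 7.00 avg items
  Southwest: 4 records, 4216.82 total amount, 6.00 avg items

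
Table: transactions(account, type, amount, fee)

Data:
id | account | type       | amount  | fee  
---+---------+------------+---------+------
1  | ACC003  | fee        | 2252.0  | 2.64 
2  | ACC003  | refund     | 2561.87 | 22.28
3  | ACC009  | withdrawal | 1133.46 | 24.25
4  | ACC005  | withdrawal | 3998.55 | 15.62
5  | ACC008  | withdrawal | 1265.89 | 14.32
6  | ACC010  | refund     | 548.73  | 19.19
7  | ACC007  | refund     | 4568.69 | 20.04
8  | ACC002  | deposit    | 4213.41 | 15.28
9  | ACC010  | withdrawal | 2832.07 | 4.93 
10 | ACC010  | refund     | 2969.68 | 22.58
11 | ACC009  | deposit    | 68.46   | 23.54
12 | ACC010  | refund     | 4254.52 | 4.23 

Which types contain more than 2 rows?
SELECT type, COUNT(*) as cnt
FROM transactions
GROUP BY type
HAVING COUNT(*) > 2

Result:
  refund: 5
  withdrawal: 4

Note: HAVING filters groups after aggregation, WHERE filters rows before.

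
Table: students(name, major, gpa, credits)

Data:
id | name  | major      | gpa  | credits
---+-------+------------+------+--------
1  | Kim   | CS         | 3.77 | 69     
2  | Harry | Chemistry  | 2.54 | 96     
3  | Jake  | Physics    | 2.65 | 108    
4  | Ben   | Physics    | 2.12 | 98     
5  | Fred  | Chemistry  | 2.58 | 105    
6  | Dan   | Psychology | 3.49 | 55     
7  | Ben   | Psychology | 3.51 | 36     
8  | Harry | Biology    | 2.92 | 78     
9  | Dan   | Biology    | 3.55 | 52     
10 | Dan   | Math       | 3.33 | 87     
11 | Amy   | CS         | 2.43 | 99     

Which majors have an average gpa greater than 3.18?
SELECT major, AVG(gpa)
FROM students
GROUP BY major
HAVING AVG(gpa) > 3.18

Result:
  Biology: avg=3.24
  Math: avg=3.33
  Psychology: avg=3.50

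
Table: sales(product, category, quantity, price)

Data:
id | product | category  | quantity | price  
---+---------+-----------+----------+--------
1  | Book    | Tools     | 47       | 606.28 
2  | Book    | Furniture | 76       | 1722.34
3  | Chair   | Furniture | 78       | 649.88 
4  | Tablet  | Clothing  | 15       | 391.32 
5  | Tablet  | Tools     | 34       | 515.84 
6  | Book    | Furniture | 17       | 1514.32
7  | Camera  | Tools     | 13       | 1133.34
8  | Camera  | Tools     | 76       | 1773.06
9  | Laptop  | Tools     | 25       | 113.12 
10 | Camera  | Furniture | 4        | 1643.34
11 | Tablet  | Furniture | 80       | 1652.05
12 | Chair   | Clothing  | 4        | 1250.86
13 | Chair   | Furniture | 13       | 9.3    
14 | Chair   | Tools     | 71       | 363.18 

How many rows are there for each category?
SELECT category, COUNT(*) as count
FROM sales
GROUP BY category

Result:
  Clothing: 2
  Furniture: 6
  Tools: 6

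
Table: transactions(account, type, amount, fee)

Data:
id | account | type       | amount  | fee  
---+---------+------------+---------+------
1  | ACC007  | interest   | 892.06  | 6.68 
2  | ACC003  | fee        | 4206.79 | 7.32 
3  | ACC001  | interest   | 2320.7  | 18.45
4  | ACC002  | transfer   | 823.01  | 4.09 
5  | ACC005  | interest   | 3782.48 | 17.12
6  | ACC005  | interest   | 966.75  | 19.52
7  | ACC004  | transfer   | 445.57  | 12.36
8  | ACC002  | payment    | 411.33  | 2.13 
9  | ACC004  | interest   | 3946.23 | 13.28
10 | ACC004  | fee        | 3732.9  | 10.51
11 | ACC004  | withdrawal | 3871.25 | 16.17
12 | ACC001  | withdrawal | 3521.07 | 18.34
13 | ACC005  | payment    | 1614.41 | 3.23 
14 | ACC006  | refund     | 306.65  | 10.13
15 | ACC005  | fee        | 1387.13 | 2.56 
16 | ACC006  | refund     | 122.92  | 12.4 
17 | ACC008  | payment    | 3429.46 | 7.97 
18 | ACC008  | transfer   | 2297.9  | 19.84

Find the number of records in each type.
SELECT type, COUNT(*) as count
FROM transactions
GROUP BY type

Result:
  fee: 3
  interest: 5
  payment: 3
  refund: 2
  transfer: 3
  withdrawal: 2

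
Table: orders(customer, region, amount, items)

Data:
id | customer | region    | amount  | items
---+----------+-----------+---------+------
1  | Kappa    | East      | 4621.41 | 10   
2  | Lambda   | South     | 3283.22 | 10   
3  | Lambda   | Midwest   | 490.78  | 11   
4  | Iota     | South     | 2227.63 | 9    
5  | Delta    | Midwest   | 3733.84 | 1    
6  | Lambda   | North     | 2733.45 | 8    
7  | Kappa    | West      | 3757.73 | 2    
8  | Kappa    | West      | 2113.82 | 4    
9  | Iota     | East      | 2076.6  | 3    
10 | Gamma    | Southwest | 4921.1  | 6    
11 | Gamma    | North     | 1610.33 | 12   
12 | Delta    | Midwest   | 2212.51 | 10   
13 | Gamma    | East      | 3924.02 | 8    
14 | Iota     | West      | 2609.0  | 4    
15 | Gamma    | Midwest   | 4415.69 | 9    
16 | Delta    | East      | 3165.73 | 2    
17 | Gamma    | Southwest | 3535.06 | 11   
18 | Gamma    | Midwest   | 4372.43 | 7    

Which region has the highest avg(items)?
SELECT region, AVG(items) as val
FROM orders
GROUP BY region
ORDER BY val DESC
LIMIT 1

Result: North with avg(items) = 10.00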